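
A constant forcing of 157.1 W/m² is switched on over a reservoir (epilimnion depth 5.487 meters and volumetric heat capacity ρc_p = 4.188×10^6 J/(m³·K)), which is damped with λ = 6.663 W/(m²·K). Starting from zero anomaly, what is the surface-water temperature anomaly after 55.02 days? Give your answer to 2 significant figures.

Areal heat capacity C = ρc_p × D = 4.188×10^6 × 5.487 = 2.30×10^7 J/(m²·K).
τ = C / λ = 2.30×10^7 / 6.663 = 3.45×10^6 s.
Equilibrium anomaly ΔT_eq = F / λ = 157.1 / 6.663 = 23.6 K.
t = 55.02 days = 4.75×10^6 s, so t/τ = 1.38.
ΔT(t) = ΔT_eq (1 − e^(−t/τ)) = 23.6 × (1 − e^−1.38) = 17.6 K.

18 K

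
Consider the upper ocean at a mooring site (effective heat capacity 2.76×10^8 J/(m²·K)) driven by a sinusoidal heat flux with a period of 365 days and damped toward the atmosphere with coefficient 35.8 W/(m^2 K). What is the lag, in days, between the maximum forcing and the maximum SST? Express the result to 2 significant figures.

Areal heat capacity C = 2.76×10^8 J/(m²·K) (given).
ω = 2π / 3.15×10^7 s = 1.99×10^-7 s⁻¹.
Phase lag φ = arctan(Cω/λ) = arctan(55.0/35.8) = 0.994 rad.
Time lag = φ / ω = 0.994 / 1.99×10^-7 = 4.99×10^6 s = 57.7 days.

58 days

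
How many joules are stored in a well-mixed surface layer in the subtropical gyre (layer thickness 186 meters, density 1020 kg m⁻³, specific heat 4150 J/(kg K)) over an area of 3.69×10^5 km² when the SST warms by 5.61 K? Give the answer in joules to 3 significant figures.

1.63×10^21 J

Areal heat capacity C = ρ c_p D = 1020 × 4150 × 186 = 7.87×10^8 J m⁻² K⁻¹.
Heat per unit area: q = C ΔT = 7.87×10^8 × 5.61 = 4.42×10^9 J/m².
Total heat: Q = q × A = 4.42×10^9 × (3.69×10^5 × 10⁶ m²) = 1.63×10^21 J.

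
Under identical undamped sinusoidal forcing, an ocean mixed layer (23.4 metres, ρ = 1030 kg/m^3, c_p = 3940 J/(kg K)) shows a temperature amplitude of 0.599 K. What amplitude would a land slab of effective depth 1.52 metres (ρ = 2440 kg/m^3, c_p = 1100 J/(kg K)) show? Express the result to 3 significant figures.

C_ocean = 9.50×10^7 J/(m²·K); C_land = 4.08×10^6 J/(m²·K).
A ∝ 1/C ⇒ A_land = A_ocean × C_ocean/C_land = 0.599 × 23.3 = 13.9 K.

13.9 K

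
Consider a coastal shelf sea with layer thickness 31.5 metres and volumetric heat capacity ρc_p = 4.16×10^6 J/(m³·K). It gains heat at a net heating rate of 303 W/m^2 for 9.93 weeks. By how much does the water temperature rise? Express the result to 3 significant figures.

Areal heat capacity C = ρc_p × D = 4.16×10^6 × 31.5 = 1.31×10^8 J/(m^2 K).
Net heat input Q = F Δt = 303 × (9.93 weeks × 6.048×10^5 s/week) = 1.82×10^9 J/m².
ΔT = Q / C = 1.82×10^9 / 1.31×10^8 = 13.9 K.

13.9 K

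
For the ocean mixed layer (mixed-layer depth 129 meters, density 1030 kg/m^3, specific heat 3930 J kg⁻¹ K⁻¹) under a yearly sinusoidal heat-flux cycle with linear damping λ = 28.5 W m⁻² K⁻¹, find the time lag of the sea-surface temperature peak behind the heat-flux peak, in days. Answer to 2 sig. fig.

76 days

Areal heat capacity C = ρ c_p D = 1030 × 3930 × 129 = 5.22×10^8 J/(m²·K).
ω = 2π / 3.15×10^7 s = 1.99×10^-7 s⁻¹.
Phase lag φ = arctan(Cω/λ) = arctan(104/28.5) = 1.30 rad.
Time lag = φ / ω = 1.30 / 1.99×10^-7 = 6.54×10^6 s = 75.7 days.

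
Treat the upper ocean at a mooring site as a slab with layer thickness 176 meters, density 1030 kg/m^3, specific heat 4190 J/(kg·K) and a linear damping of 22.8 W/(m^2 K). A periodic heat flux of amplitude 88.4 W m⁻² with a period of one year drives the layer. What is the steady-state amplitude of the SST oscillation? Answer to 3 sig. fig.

Areal heat capacity C = ρ c_p D = 1030 × 4190 × 176 = 7.60×10^8 J/(m²·K).
Angular frequency ω = 2π / T = 2π / 3.15×10^7 s = 1.99×10^-7 s⁻¹.
√((Cω)² + λ²) = √((151)² + 22.8²) = 153 W/(m²·K).
Amplitude A = F₀ / √((Cω)²+λ²) = 88.4 / 153 = 0.578 K.

0.578 K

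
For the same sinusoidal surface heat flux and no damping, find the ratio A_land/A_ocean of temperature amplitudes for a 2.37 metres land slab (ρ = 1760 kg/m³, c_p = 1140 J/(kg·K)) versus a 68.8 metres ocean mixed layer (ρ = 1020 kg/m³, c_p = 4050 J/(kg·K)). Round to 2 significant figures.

C_ocean = 1020 × 4050 × 68.8 = 2.84×10^8 J/(m²·K).
C_land = 1760 × 1140 × 2.37 = 4.76×10^6 J/(m²·K).
Undamped amplitude ∝ 1/C, so A_land/A_ocean = C_ocean/C_land = 59.8.

60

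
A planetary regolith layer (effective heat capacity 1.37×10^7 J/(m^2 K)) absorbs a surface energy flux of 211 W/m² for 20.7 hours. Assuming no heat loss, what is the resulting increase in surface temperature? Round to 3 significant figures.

Areal heat capacity C = 1.37×10^7 J/(m^2 K) (given).
Net heat input Q = F Δt = 211 × (20.7 hours × 3600 s/hour) = 1.57×10^7 J/m².
ΔT = Q / C = 1.57×10^7 / 1.37×10^7 = 1.15 K.

1.15 K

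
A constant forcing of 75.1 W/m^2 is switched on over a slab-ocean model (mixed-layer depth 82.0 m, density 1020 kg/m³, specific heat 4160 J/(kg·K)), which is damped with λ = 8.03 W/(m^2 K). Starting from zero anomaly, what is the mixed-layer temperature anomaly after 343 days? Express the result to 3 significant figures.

4.63 K

Areal heat capacity C = ρ c_p D = 1020 × 4160 × 82.0 = 3.48×10^8 J m⁻² K⁻¹.
τ = C / λ = 3.48×10^8 / 8.03 = 4.33×10^7 s.
Equilibrium anomaly ΔT_eq = F / λ = 75.1 / 8.03 = 9.35 K.
t = 343 days = 2.96×10^7 s, so t/τ = 0.684.
ΔT(t) = ΔT_eq (1 − e^(−t/τ)) = 9.35 × (1 − e^−0.684) = 4.63 K.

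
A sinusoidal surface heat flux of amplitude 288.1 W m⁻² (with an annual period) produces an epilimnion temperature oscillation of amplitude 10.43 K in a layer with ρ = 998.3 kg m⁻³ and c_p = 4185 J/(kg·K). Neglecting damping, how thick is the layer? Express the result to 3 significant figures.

ω = 2π / 3.15×10^7 s = 1.99×10^-7 s⁻¹.
Required C = F₀ / (A ω) = 288.1 / (10.43 × 1.99×10^-7) = 1.39×10^8 J/(m²·K).
D = C / (ρ c_p) = 1.39×10^8 / (998.3 × 4185) = 33.2 m.

33.2 m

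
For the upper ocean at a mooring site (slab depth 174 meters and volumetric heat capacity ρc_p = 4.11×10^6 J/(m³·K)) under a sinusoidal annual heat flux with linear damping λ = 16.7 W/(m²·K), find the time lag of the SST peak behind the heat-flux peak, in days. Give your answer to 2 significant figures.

84 days

Areal heat capacity C = ρc_p × D = 4.11×10^6 × 174 = 7.15×10^8 J m⁻² K⁻¹.
ω = 2π / 3.15×10^7 s = 1.99×10^-7 s⁻¹.
Phase lag φ = arctan(Cω/λ) = arctan(142/16.7) = 1.45 rad.
Time lag = φ / ω = 1.45 / 1.99×10^-7 = 7.30×10^6 s = 84.5 days.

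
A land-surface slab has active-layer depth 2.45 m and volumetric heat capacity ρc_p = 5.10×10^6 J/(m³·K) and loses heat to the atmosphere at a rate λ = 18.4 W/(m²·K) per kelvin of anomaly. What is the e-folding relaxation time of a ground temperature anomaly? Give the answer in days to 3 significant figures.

Areal heat capacity C = ρc_p × D = 5.10×10^6 × 2.45 = 1.25×10^7 J/(m²·K).
Relaxation time τ = C / λ = 1.25×10^7 / 18.4 = 6.79×10^5 s.
In days: 6.79×10^5 s / (86400 s/day) = 7.86 days.

7.86 days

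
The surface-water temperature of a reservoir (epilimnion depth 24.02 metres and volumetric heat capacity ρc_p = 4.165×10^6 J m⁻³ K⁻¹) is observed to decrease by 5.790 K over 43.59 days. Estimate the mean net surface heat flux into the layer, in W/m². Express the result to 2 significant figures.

Areal heat capacity C = ρc_p × D = 4.165×10^6 × 24.02 = 1.00×10^8 J m⁻² K⁻¹.
Required heat per unit area: Q = C ΔT = 1.00×10^8 × -5.790 = -5.79×10^8 J/m².
Flux F = Q / Δt = -5.79×10^8 / 3.77×10^6 s = -154 W/m².

-150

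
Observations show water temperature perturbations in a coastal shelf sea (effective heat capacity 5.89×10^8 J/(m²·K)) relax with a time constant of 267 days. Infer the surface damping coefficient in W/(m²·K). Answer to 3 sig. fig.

25.5

Areal heat capacity C = 5.89×10^8 J/(m²·K) (given).
τ = 267 days = 2.31×10^7 s.
λ = C / τ = 5.89×10^8 / 2.31×10^7 = 25.5 W/(m²·K).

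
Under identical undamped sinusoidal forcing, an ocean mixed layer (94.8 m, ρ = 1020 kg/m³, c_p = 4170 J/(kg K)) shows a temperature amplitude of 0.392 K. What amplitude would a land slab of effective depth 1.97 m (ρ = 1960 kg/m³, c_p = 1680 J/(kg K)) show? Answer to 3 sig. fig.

24.4 K

C_ocean = 4.03×10^8 J/(m²·K); C_land = 6.49×10^6 J/(m²·K).
A ∝ 1/C ⇒ A_land = A_ocean × C_ocean/C_land = 0.392 × 62.2 = 24.4 K.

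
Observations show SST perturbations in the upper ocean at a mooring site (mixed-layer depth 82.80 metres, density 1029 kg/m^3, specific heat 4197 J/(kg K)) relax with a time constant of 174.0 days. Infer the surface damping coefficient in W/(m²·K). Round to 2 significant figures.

24

Areal heat capacity C = ρ c_p D = 1029 × 4197 × 82.80 = 3.58×10^8 J/(m²·K).
τ = 174.0 days = 1.50×10^7 s.
λ = C / τ = 3.58×10^8 / 1.50×10^7 = 23.8 W/(m²·K).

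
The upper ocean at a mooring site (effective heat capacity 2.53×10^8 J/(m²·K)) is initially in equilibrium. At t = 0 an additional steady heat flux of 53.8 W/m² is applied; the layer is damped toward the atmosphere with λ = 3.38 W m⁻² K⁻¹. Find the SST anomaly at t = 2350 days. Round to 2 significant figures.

15 K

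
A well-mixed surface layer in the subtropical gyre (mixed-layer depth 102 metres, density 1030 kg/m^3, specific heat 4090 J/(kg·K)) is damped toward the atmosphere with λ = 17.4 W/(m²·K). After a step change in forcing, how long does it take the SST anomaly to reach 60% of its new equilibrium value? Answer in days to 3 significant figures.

262 days

Areal heat capacity C = ρ c_p D = 1030 × 4090 × 102 = 4.30×10^8 J m⁻² K⁻¹.
τ = C / λ = 4.30×10^8 / 17.4 = 2.47×10^7 s.
Fraction reached: 1 − e^(−t/τ) = 0.60 ⇒ t = −τ ln(1 − 0.60) = τ × 0.916.
t = 2.26×10^7 s = 262 days.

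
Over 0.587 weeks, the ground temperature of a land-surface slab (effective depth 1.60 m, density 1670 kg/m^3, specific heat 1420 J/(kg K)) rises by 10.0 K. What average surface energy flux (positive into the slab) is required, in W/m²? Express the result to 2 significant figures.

110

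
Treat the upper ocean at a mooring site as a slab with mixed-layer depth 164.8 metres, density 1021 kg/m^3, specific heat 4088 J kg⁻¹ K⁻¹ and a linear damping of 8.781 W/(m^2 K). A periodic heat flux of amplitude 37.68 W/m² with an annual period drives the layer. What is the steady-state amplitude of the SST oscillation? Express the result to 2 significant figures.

Areal heat capacity C = ρ c_p D = 1021 × 4088 × 164.8 = 6.88×10^8 J/(m^2 K).
Angular frequency ω = 2π / T = 2π / 3.15×10^7 s = 1.99×10^-7 s⁻¹.
√((Cω)² + λ²) = √((137)² + 8.781²) = 137 W/(m²·K).
Amplitude A = F₀ / √((Cω)²+λ²) = 37.68 / 137 = 0.274 K.

0.27 K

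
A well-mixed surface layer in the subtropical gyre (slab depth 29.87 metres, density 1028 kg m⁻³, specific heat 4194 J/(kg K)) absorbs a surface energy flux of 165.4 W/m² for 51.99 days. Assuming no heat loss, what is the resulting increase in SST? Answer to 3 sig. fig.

5.77 K

Areal heat capacity C = ρ c_p D = 1028 × 4194 × 29.87 = 1.29×10^8 J/(m^2 K).
Net heat input Q = F Δt = 165.4 × (51.99 days × 86400 s/day) = 7.43×10^8 J/m².
ΔT = Q / C = 7.43×10^8 / 1.29×10^8 = 5.77 K.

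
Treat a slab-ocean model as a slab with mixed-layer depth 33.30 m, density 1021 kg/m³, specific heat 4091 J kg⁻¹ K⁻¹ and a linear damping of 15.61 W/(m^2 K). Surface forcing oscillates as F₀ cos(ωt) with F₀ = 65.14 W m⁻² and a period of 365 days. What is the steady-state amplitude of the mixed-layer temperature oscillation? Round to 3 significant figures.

2.05 K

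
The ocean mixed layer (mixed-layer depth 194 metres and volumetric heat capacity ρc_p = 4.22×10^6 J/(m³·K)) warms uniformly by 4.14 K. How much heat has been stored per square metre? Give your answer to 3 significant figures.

3.39×10^9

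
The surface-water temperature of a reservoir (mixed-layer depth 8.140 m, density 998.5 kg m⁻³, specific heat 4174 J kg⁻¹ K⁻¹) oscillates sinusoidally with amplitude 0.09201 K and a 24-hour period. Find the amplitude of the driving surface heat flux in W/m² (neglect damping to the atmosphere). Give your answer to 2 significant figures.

Areal heat capacity C = ρ c_p D = 998.5 × 4174 × 8.140 = 3.39×10^7 J m⁻² K⁻¹.
ω = 2π / 86400 s = 7.27×10^-5 s⁻¹.
Cω = 3.39×10^7 × 7.27×10^-5 = 2470 W/(m²·K).
F₀ = A × Cω = 0.09201 × 2470 = 227 W/m².

230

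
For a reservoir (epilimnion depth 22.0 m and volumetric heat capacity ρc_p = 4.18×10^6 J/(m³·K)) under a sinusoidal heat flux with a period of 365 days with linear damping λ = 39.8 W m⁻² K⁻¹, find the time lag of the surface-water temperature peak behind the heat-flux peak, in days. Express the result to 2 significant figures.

Areal heat capacity C = ρc_p × D = 4.18×10^6 × 22.0 = 9.20×10^7 J/(m²·K).
ω = 2π / 3.15×10^7 s = 1.99×10^-7 s⁻¹.
Phase lag φ = arctan(Cω/λ) = arctan(18.3/39.8) = 0.431 rad.
Time lag = φ / ω = 0.431 / 1.99×10^-7 = 2.17×10^6 s = 25.1 days.

25 days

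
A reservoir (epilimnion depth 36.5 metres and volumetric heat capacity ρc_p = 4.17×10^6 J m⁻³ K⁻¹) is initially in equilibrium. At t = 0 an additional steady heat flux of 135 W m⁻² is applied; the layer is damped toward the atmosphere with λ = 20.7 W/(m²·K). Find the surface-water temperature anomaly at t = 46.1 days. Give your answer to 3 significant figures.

Areal heat capacity C = ρc_p × D = 4.17×10^6 × 36.5 = 1.52×10^8 J m⁻² K⁻¹.
τ = C / λ = 1.52×10^8 / 20.7 = 7.35×10^6 s.
Equilibrium anomaly ΔT_eq = F / λ = 135 / 20.7 = 6.52 K.
t = 46.1 days = 3.98×10^6 s, so t/τ = 0.542.
ΔT(t) = ΔT_eq (1 − e^(−t/τ)) = 6.52 × (1 − e^−0.542) = 2.73 K.

2.73 K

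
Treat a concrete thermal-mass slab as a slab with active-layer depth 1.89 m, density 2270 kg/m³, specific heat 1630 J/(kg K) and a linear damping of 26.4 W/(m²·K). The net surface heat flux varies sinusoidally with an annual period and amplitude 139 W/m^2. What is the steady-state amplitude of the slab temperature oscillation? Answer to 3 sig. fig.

5.26 K

Areal heat capacity C = ρ c_p D = 2270 × 1630 × 1.89 = 6.99×10^6 J/(m^2 K).
Angular frequency ω = 2π / T = 2π / 3.15×10^7 s = 1.99×10^-7 s⁻¹.
√((Cω)² + λ²) = √((1.39)² + 26.4²) = 26.4 W/(m²·K).
Amplitude A = F₀ / √((Cω)²+λ²) = 139 / 26.4 = 5.26 K.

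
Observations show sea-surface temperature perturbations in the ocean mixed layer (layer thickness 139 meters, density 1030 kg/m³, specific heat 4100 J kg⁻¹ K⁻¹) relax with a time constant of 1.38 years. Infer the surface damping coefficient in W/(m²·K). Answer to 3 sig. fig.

13.5

Areal heat capacity C = ρ c_p D = 1030 × 4100 × 139 = 5.87×10^8 J m⁻² K⁻¹.
τ = 1.38 years = 4.35×10^7 s.
λ = C / τ = 5.87×10^8 / 4.35×10^7 = 13.5 W/(m²·K).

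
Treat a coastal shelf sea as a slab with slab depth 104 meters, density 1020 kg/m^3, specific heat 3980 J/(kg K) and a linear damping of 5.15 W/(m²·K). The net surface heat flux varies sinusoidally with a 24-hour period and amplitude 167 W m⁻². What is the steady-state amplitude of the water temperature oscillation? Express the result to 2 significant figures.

0.0054 K

Areal heat capacity C = ρ c_p D = 1020 × 3980 × 104 = 4.22×10^8 J/(m²·K).
Angular frequency ω = 2π / T = 2π / 86400 s = 7.27×10^-5 s⁻¹.
√((Cω)² + λ²) = √((30700)² + 5.15²) = 30700 W/(m²·K).
Amplitude A = F₀ / √((Cω)²+λ²) = 167 / 30700 = 0.00544 K.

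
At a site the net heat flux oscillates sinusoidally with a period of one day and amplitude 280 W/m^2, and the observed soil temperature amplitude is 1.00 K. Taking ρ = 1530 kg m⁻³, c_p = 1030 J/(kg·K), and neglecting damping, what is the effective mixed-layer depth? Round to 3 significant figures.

2.44 m

ω = 2π / 86400 s = 7.27×10^-5 s⁻¹.
Required C = F₀ / (A ω) = 280 / (1.00 × 7.27×10^-5) = 3.85×10^6 J/(m²·K).
D = C / (ρ c_p) = 3.85×10^6 / (1530 × 1030) = 2.44 m.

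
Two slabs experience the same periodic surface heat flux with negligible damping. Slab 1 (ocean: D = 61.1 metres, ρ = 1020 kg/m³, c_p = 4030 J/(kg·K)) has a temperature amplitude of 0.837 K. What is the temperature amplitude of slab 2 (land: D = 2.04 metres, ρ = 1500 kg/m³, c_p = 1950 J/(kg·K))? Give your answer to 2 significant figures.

C_ocean = 2.51×10^8 J/(m²·K); C_land = 5.97×10^6 J/(m²·K).
A ∝ 1/C ⇒ A_land = A_ocean × C_ocean/C_land = 0.837 × 42.1 = 35.2 K.

35 K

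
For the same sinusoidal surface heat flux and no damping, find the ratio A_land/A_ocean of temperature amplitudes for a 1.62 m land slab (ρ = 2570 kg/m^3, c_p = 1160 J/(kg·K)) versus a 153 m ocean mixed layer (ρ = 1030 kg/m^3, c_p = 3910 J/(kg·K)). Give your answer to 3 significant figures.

C_ocean = 1030 × 3910 × 153 = 6.16×10^8 J/(m²·K).
C_land = 2570 × 1160 × 1.62 = 4.83×10^6 J/(m²·K).
Undamped amplitude ∝ 1/C, so A_land/A_ocean = C_ocean/C_land = 128.

128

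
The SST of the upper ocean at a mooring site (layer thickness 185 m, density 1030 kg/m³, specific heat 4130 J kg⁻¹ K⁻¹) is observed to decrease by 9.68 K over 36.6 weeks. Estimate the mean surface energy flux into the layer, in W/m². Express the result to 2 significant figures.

-340

Areal heat capacity C = ρ c_p D = 1030 × 4130 × 185 = 7.87×10^8 J m⁻² K⁻¹.
Required heat per unit area: Q = C ΔT = 7.87×10^8 × -9.68 = -7.62×10^9 J/m².
Flux F = Q / Δt = -7.62×10^9 / 2.21×10^7 s = -344 W/m².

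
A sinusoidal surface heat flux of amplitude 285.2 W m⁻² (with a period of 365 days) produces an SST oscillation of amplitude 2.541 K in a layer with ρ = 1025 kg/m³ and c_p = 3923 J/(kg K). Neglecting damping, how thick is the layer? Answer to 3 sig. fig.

140 m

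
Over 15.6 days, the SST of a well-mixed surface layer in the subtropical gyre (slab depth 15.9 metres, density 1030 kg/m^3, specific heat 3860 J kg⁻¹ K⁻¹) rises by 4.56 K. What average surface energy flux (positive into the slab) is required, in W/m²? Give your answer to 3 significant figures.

214

Areal heat capacity C = ρ c_p D = 1030 × 3860 × 15.9 = 6.32×10^7 J/(m²·K).
Required heat per unit area: Q = C ΔT = 6.32×10^7 × 4.56 = 2.88×10^8 J/m².
Flux F = Q / Δt = 2.88×10^8 / 1.35×10^6 s = 214 W/m².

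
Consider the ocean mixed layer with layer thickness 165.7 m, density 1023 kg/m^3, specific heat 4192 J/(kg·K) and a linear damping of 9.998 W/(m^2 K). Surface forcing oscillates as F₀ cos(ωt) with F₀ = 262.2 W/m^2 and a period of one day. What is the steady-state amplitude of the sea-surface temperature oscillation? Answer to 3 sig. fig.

Areal heat capacity C = ρ c_p D = 1023 × 4192 × 165.7 = 7.11×10^8 J/(m²·K).
Angular frequency ω = 2π / T = 2π / 86400 s = 7.27×10^-5 s⁻¹.
√((Cω)² + λ²) = √((51700)² + 9.998²) = 51700 W/(m²·K).
Amplitude A = F₀ / √((Cω)²+λ²) = 262.2 / 51700 = 0.00507 K.

0.00507 K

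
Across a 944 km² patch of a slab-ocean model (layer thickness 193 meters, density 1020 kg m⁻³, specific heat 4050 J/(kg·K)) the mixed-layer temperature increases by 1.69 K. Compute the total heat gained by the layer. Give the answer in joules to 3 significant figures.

Areal heat capacity C = ρ c_p D = 1020 × 4050 × 193 = 7.97×10^8 J m⁻² K⁻¹.
Heat per unit area: q = C ΔT = 7.97×10^8 × 1.69 = 1.35×10^9 J/m².
Total heat: Q = q × A = 1.35×10^9 × (944 × 10⁶ m²) = 1.27×10^18 J.

1.27×10^18 J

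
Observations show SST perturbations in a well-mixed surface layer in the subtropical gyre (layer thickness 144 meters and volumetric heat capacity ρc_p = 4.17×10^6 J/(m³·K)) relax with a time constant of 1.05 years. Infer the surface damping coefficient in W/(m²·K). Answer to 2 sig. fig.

18

Areal heat capacity C = ρc_p × D = 4.17×10^6 × 144 = 6.00×10^8 J/(m²·K).
τ = 1.05 years = 3.31×10^7 s.
λ = C / τ = 6.00×10^8 / 3.31×10^7 = 18.1 W/(m²·K).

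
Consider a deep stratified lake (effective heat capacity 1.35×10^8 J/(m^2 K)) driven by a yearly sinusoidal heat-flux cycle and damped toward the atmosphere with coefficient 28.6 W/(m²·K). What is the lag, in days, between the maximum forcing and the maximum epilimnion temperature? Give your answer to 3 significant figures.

Areal heat capacity C = 1.35×10^8 J/(m^2 K) (given).
ω = 2π / 3.15×10^7 s = 1.99×10^-7 s⁻¹.
Phase lag φ = arctan(Cω/λ) = arctan(26.9/28.6) = 0.755 rad.
Time lag = φ / ω = 0.755 / 1.99×10^-7 = 3.79×10^6 s = 43.8 days.

43.8 days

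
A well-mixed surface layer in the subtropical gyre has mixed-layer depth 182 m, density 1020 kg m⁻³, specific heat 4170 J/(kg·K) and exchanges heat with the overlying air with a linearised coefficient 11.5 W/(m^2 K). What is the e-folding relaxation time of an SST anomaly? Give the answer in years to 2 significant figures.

Areal heat capacity C = ρ c_p D = 1020 × 4170 × 182 = 7.74×10^8 J/(m^2 K).
Relaxation time τ = C / λ = 7.74×10^8 / 11.5 = 6.73×10^7 s.
In years: 6.73×10^7 s / (3.156×10^7 s/year) = 2.13 years.

2.1 years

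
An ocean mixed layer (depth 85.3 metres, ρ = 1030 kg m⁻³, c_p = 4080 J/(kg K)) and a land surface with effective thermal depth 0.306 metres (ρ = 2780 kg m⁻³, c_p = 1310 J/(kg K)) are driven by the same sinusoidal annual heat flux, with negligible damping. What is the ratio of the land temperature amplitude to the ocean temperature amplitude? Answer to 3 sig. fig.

322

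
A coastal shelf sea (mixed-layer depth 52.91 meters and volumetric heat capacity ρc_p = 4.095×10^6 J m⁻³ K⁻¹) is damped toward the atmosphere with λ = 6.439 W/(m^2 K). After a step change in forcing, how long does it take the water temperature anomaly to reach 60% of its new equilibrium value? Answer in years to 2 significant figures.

0.98 years

Areal heat capacity C = ρc_p × D = 4.095×10^6 × 52.91 = 2.17×10^8 J/(m²·K).
τ = C / λ = 2.17×10^8 / 6.439 = 3.36×10^7 s.
Fraction reached: 1 − e^(−t/τ) = 0.60 ⇒ t = −τ ln(1 − 0.60) = τ × 0.916.
t = 3.08×10^7 s = 0.977 years.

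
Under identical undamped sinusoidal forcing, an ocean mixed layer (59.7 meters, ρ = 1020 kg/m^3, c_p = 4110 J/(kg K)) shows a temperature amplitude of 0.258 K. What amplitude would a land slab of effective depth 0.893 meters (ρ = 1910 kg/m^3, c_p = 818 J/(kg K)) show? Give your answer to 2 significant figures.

C_ocean = 2.50×10^8 J/(m²·K); C_land = 1.40×10^6 J/(m²·K).
A ∝ 1/C ⇒ A_land = A_ocean × C_ocean/C_land = 0.258 × 179 = 46.3 K.

46 K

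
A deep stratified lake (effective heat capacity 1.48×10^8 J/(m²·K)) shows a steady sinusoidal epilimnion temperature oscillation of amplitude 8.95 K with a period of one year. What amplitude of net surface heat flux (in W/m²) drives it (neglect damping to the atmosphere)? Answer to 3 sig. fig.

264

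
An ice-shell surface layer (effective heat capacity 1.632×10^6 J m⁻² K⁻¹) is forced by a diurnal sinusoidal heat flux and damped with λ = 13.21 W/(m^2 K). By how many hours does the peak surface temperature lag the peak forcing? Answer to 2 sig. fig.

Areal heat capacity C = 1.632×10^6 J m⁻² K⁻¹ (given).
ω = 2π / 86400 s = 7.27×10^-5 s⁻¹.
Phase lag φ = arctan(Cω/λ) = arctan(119/13.21) = 1.46 rad.
Time lag = φ / ω = 1.46 / 7.27×10^-5 = 20100 s = 5.58 hours.

5.6 hours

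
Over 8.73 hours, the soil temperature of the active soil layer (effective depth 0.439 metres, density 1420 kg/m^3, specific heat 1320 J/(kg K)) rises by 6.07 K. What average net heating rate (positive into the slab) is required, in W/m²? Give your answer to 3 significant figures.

159

Areal heat capacity C = ρ c_p D = 1420 × 1320 × 0.439 = 8.23×10^5 J/(m²·K).
Required heat per unit area: Q = C ΔT = 8.23×10^5 × 6.07 = 4.99×10^6 J/m².
Flux F = Q / Δt = 4.99×10^6 / 31400 s = 159 W/m².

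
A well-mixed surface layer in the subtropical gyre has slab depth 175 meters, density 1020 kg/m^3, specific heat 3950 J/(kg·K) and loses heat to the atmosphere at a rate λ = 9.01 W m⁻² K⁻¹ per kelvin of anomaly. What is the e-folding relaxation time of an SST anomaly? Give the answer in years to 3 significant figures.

Areal heat capacity C = ρ c_p D = 1020 × 3950 × 175 = 7.05×10^8 J m⁻² K⁻¹.
Relaxation time τ = C / λ = 7.05×10^8 / 9.01 = 7.83×10^7 s.
In years: 7.83×10^7 s / (3.156×10^7 s/year) = 2.48 years.

2.48 years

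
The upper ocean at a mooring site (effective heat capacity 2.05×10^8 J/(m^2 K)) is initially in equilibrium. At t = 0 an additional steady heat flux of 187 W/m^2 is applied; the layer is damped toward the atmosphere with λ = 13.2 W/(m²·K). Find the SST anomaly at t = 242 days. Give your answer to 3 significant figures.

10.5 K

Areal heat capacity C = 2.05×10^8 J/(m^2 K) (given).
τ = C / λ = 2.05×10^8 / 13.2 = 1.55×10^7 s.
Equilibrium anomaly ΔT_eq = F / λ = 187 / 13.2 = 14.2 K.
t = 242 days = 2.09×10^7 s, so t/τ = 1.35.
ΔT(t) = ΔT_eq (1 − e^(−t/τ)) = 14.2 × (1 − e^−1.35) = 10.5 K.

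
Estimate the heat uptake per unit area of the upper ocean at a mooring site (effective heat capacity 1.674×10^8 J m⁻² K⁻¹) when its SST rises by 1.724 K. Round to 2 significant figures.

Areal heat capacity C = 1.674×10^8 J m⁻² K⁻¹ (given).
ΔQ = C ΔT = 1.67×10^8 × 1.724 = 2.89×10^8 J/m².

2.9×10^8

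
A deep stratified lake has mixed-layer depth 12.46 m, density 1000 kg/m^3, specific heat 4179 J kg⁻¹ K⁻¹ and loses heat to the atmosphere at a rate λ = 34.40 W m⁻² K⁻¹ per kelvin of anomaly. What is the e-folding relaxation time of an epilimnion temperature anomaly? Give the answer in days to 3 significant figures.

Areal heat capacity C = ρ c_p D = 1000 × 4179 × 12.46 = 5.21×10^7 J/(m²·K).
Relaxation time τ = C / λ = 5.21×10^7 / 34.40 = 1.51×10^6 s.
In days: 1.51×10^6 s / (86400 s/day) = 17.5 days.

17.5 days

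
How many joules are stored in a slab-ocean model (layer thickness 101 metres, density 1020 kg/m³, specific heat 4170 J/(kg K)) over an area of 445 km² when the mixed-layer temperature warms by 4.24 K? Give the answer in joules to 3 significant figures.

Areal heat capacity C = ρ c_p D = 1020 × 4170 × 101 = 4.30×10^8 J m⁻² K⁻¹.
Heat per unit area: q = C ΔT = 4.30×10^8 × 4.24 = 1.82×10^9 J/m².
Total heat: Q = q × A = 1.82×10^9 × (445 × 10⁶ m²) = 8.11×10^17 J.

8.11×10^17 J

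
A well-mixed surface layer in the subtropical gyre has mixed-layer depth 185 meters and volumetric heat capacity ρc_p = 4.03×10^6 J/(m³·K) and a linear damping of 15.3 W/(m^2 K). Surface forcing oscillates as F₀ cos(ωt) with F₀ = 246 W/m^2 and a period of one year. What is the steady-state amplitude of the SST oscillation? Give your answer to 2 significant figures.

1.6 K

Areal heat capacity C = ρc_p × D = 4.03×10^6 × 185 = 7.46×10^8 J m⁻² K⁻¹.
Angular frequency ω = 2π / T = 2π / 3.15×10^7 s = 1.99×10^-7 s⁻¹.
√((Cω)² + λ²) = √((149)² + 15.3²) = 149 W/(m²·K).
Amplitude A = F₀ / √((Cω)²+λ²) = 246 / 149 = 1.65 K.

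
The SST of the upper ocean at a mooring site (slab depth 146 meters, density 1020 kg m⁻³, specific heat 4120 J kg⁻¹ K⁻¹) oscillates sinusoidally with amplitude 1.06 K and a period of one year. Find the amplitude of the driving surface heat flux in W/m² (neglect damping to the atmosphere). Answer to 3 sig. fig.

130

Areal heat capacity C = ρ c_p D = 1020 × 4120 × 146 = 6.14×10^8 J/(m²·K).
ω = 2π / 3.15×10^7 s = 1.99×10^-7 s⁻¹.
Cω = 6.14×10^8 × 1.99×10^-7 = 122 W/(m²·K).
F₀ = A × Cω = 1.06 × 122 = 130 W/m².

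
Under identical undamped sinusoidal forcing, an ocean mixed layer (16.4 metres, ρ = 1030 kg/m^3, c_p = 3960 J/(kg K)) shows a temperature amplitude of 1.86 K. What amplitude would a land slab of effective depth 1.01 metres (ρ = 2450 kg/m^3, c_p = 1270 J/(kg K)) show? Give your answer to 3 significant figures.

39.6 K

C_ocean = 6.69×10^7 J/(m²·K); C_land = 3.14×10^6 J/(m²·K).
A ∝ 1/C ⇒ A_land = A_ocean × C_ocean/C_land = 1.86 × 21.3 = 39.6 K.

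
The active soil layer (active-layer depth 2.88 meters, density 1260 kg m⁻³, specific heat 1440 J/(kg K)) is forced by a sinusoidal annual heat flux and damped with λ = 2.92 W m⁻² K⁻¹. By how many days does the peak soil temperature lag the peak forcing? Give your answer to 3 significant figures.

19.9 days

Areal heat capacity C = ρ c_p D = 1260 × 1440 × 2.88 = 5.23×10^6 J m⁻² K⁻¹.
ω = 2π / 3.15×10^7 s = 1.99×10^-7 s⁻¹.
Phase lag φ = arctan(Cω/λ) = arctan(1.04/2.92) = 0.342 rad.
Time lag = φ / ω = 0.342 / 1.99×10^-7 = 1.72×10^6 s = 19.9 days.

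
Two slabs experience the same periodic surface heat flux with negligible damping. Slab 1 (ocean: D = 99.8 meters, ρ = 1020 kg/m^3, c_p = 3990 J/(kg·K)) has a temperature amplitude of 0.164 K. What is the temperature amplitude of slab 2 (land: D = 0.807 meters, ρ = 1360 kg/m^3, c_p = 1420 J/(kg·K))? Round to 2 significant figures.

43 K

C_ocean = 4.06×10^8 J/(m²·K); C_land = 1.56×10^6 J/(m²·K).
A ∝ 1/C ⇒ A_land = A_ocean × C_ocean/C_land = 0.164 × 261 = 42.7 K.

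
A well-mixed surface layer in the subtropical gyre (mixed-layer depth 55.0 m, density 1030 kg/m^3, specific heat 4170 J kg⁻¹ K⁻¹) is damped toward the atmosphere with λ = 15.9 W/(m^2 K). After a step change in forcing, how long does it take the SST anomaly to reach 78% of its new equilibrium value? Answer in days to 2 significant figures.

260 days

Areal heat capacity C = ρ c_p D = 1030 × 4170 × 55.0 = 2.36×10^8 J/(m²·K).
τ = C / λ = 2.36×10^8 / 15.9 = 1.49×10^7 s.
Fraction reached: 1 − e^(−t/τ) = 0.78 ⇒ t = −τ ln(1 − 0.78) = τ × 1.51.
t = 2.25×10^7 s = 260 days.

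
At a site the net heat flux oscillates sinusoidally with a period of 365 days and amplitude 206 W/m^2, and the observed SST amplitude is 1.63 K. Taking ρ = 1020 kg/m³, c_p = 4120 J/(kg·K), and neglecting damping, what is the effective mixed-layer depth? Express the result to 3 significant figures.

ω = 2π / 3.15×10^7 s = 1.99×10^-7 s⁻¹.
Required C = F₀ / (A ω) = 206 / (1.63 × 1.99×10^-7) = 6.34×10^8 J/(m²·K).
D = C / (ρ c_p) = 6.34×10^8 / (1020 × 4120) = 151 m.

151 m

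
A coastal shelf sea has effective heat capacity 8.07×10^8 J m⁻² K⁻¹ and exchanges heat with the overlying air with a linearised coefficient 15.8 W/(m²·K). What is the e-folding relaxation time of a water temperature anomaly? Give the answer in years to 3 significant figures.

Areal heat capacity C = 8.07×10^8 J m⁻² K⁻¹ (given).
Relaxation time τ = C / λ = 8.07×10^8 / 15.8 = 5.11×10^7 s.
In years: 5.11×10^7 s / (3.156×10^7 s/year) = 1.62 years.

1.62 years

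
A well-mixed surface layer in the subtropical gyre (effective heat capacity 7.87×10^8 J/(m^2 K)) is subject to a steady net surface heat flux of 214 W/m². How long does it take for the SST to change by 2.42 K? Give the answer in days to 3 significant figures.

Areal heat capacity C = 7.87×10^8 J/(m^2 K) (given).
Time required: Δt = C ΔT / F = 7.87×10^8 × 2.42 / 214 = 8.90×10^6 s.
In days: 8.90×10^6 s / (86400 s/day) = 103 days.

103 days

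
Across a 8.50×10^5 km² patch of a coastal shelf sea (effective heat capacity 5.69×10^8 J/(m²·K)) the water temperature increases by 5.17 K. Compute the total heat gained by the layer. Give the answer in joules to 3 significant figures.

Areal heat capacity C = 5.69×10^8 J/(m²·K) (given).
Heat per unit area: q = C ΔT = 5.69×10^8 × 5.17 = 2.94×10^9 J/m².
Total heat: Q = q × A = 2.94×10^9 × (8.50×10^5 × 10⁶ m²) = 2.50×10^21 J.

2.50×10^21 J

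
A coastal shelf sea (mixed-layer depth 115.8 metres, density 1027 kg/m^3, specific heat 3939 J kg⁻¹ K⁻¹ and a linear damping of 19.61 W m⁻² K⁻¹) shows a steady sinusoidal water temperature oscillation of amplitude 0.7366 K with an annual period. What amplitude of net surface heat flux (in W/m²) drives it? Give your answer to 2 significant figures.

Areal heat capacity C = ρ c_p D = 1027 × 3939 × 115.8 = 4.68×10^8 J/(m^2 K).
ω = 2π / 3.15×10^7 s = 1.99×10^-7 s⁻¹.
√((Cω)² + λ²) = √((93.3)² + 19.61²) = 95.4 W/(m²·K).
F₀ = A × √((Cω)²+λ²) = 0.7366 × 95.4 = 70.3 W/m².

70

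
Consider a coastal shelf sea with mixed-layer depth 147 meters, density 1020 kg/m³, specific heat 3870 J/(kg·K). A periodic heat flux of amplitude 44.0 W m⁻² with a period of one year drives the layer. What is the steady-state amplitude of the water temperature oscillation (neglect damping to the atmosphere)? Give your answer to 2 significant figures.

Areal heat capacity C = ρ c_p D = 1020 × 3870 × 147 = 5.80×10^8 J m⁻² K⁻¹.
Angular frequency ω = 2π / T = 2π / 3.15×10^7 s = 1.99×10^-7 s⁻¹.
Cω = 5.80×10^8 × 1.99×10^-7 = 116 W/(m²·K).
Amplitude A = F₀ / (Cω) = 44.0 / 116 = 0.381 K.

0.38 K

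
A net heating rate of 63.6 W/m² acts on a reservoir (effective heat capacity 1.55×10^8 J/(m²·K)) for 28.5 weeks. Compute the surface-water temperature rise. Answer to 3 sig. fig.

7.07 K

Areal heat capacity C = 1.55×10^8 J/(m²·K) (given).
Net heat input Q = F Δt = 63.6 × (28.5 weeks × 6.048×10^5 s/week) = 1.10×10^9 J/m².
ΔT = Q / C = 1.10×10^9 / 1.55×10^8 = 7.07 K.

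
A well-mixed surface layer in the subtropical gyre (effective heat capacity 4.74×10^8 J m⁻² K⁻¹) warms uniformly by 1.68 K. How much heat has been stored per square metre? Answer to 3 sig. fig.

7.96×10^8

Areal heat capacity C = 4.74×10^8 J m⁻² K⁻¹ (given).
ΔQ = C ΔT = 4.74×10^8 × 1.68 = 7.96×10^8 J/m².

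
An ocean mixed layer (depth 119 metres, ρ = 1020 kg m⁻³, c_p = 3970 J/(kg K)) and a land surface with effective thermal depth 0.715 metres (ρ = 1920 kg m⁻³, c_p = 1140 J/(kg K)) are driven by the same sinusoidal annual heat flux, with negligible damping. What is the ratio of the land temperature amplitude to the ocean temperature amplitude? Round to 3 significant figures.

308

C_ocean = 1020 × 3970 × 119 = 4.82×10^8 J/(m²·K).
C_land = 1920 × 1140 × 0.715 = 1.56×10^6 J/(m²·K).
Undamped amplitude ∝ 1/C, so A_land/A_ocean = C_ocean/C_land = 308.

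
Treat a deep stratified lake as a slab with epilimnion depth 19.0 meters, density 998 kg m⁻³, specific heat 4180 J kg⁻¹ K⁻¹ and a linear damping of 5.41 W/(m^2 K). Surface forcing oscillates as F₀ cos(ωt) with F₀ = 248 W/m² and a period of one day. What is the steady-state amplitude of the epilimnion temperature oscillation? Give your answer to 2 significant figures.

0.043 K

Areal heat capacity C = ρ c_p D = 998 × 4180 × 19.0 = 7.93×10^7 J m⁻² K⁻¹.
Angular frequency ω = 2π / T = 2π / 86400 s = 7.27×10^-5 s⁻¹.
√((Cω)² + λ²) = √((5760)² + 5.41²) = 5760 W/(m²·K).
Amplitude A = F₀ / √((Cω)²+λ²) = 248 / 5760 = 0.0430 K.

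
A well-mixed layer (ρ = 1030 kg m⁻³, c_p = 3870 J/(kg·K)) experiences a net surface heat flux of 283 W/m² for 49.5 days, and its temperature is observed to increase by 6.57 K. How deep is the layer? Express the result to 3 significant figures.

Heat input Q = F Δt = 283 × 4.28×10^6 s = 1.21×10^9 J/m².
Required areal heat capacity C = Q / ΔT = 1.84×10^8 J/(m²·K).
Depth D = C / (ρ c_p) = 1.84×10^8 / (1030 × 3870) = 46.2 m.

46.2 m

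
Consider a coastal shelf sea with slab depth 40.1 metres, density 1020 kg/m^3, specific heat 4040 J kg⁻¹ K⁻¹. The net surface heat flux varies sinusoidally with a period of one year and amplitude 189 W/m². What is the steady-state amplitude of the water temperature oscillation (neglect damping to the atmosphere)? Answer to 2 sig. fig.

Areal heat capacity C = ρ c_p D = 1020 × 4040 × 40.1 = 1.65×10^8 J/(m^2 K).
Angular frequency ω = 2π / T = 2π / 3.15×10^7 s = 1.99×10^-7 s⁻¹.
Cω = 1.65×10^8 × 1.99×10^-7 = 32.9 W/(m²·K).
Amplitude A = F₀ / (Cω) = 189 / 32.9 = 5.74 K.

5.7 K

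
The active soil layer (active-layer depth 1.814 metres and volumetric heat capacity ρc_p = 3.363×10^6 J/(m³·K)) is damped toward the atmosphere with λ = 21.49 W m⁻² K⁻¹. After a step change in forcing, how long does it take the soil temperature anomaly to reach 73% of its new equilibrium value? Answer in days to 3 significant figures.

Areal heat capacity C = ρc_p × D = 3.363×10^6 × 1.814 = 6.10×10^6 J/(m²·K).
τ = C / λ = 6.10×10^6 / 21.49 = 2.84×10^5 s.
Fraction reached: 1 − e^(−t/τ) = 0.73 ⇒ t = −τ ln(1 − 0.73) = τ × 1.31.
t = 3.72×10^5 s = 4.30 days.

4.30 days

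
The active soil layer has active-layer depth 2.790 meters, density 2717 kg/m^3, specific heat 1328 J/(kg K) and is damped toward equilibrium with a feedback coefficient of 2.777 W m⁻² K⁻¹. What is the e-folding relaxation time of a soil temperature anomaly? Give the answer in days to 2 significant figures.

Areal heat capacity C = ρ c_p D = 2717 × 1328 × 2.790 = 1.01×10^7 J/(m²·K).
Relaxation time τ = C / λ = 1.01×10^7 / 2.777 = 3.63×10^6 s.
In days: 3.63×10^6 s / (86400 s/day) = 42.0 days.

42 days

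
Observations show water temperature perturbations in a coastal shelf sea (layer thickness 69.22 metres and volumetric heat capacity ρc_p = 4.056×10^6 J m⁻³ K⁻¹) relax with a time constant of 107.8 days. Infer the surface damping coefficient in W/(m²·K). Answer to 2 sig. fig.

30

Areal heat capacity C = ρc_p × D = 4.056×10^6 × 69.22 = 2.81×10^8 J/(m²·K).
τ = 107.8 days = 9.31×10^6 s.
λ = C / τ = 2.81×10^8 / 9.31×10^6 = 30.1 W/(m²·K).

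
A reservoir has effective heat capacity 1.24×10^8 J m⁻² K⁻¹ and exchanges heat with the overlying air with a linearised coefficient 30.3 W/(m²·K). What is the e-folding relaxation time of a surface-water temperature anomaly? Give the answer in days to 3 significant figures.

47.4 days

Areal heat capacity C = 1.24×10^8 J m⁻² K⁻¹ (given).
Relaxation time τ = C / λ = 1.24×10^8 / 30.3 = 4.09×10^6 s.
In days: 4.09×10^6 s / (86400 s/day) = 47.4 days.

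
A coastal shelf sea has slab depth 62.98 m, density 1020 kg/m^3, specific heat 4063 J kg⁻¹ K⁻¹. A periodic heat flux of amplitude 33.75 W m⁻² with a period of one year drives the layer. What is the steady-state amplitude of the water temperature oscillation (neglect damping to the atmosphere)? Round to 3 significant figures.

0.649 K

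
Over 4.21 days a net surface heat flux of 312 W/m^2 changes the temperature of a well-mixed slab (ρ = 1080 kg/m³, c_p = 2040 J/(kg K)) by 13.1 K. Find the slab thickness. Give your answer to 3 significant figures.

Heat input Q = F Δt = 312 × 3.64×10^5 s = 1.13×10^8 J/m².
Required areal heat capacity C = Q / ΔT = 8.66×10^6 J/(m²·K).
Depth D = C / (ρ c_p) = 8.66×10^6 / (1080 × 2040) = 3.93 m.

3.93 m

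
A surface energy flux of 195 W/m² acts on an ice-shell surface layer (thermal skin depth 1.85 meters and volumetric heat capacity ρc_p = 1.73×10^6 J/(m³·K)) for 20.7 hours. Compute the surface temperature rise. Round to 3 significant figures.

Areal heat capacity C = ρc_p × D = 1.73×10^6 × 1.85 = 3.20×10^6 J/(m^2 K).
Net heat input Q = F Δt = 195 × (20.7 hours × 3600 s/hour) = 1.45×10^7 J/m².
ΔT = Q / C = 1.45×10^7 / 3.20×10^6 = 4.54 K.

4.54 K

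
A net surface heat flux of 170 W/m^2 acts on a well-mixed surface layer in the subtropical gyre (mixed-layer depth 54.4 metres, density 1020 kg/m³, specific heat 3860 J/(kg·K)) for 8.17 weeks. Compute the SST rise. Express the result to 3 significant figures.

3.92 K

Areal heat capacity C = ρ c_p D = 1020 × 3860 × 54.4 = 2.14×10^8 J/(m^2 K).
Net heat input Q = F Δt = 170 × (8.17 weeks × 6.048×10^5 s/week) = 8.40×10^8 J/m².
ΔT = Q / C = 8.40×10^8 / 2.14×10^8 = 3.92 K.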